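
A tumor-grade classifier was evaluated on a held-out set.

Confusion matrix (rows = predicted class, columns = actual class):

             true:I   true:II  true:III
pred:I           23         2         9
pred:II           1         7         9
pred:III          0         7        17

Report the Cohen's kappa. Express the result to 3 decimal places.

0.432

Observed agreement pₒ = trace/N = 47/75 = 0.6267
Expected agreement pₑ = Σ (rowᵢ·colᵢ)/N² = (24·34 + 16·17 + 35·24)/75² = 0.3428
κ = (pₒ − pₑ)/(1 − pₑ) = (0.6267 − 0.3428)/(1 − 0.3428) = 0.432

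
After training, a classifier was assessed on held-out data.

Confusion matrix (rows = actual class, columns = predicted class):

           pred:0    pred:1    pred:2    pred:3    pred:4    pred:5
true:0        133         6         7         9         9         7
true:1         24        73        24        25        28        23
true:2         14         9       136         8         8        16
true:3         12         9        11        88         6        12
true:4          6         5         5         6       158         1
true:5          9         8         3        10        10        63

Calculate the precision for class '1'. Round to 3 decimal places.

0.664

precision = TP/(TP+FP).
1: TP=73, FP=6+9+9+5+8=37 → 73/110 = 0.6636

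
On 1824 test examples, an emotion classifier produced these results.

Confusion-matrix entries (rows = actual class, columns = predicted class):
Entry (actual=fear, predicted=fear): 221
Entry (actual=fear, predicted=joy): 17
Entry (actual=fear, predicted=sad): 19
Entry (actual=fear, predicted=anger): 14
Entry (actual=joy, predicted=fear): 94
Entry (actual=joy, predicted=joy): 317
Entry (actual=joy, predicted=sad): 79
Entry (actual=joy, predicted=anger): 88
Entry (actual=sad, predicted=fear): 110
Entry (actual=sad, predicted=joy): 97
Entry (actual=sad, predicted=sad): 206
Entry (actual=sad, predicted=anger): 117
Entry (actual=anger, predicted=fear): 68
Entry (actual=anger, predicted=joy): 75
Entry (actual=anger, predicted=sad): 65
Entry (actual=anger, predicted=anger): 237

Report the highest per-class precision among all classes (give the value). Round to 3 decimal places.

Per-class precision (TP/(TP+FP)):
  fear: TP=221, FP=94+110+68=272 → 221/493 = 0.4483
  joy: TP=317, FP=17+97+75=189 → 317/506 = 0.6265
  sad: TP=206, FP=19+79+65=163 → 206/369 = 0.5583
  anger: TP=237, FP=14+88+117=219 → 237/456 = 0.5197
Highest is class 'joy' with precision = 0.626.

0.626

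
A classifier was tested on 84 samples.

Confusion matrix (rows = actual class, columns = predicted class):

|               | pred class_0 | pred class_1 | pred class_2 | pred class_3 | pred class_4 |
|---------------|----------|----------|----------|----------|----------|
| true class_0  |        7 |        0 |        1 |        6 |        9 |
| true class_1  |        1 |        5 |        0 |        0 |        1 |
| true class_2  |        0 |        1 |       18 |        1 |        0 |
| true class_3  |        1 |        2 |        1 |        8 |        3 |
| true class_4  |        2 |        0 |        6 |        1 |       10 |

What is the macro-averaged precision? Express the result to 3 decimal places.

Per-class precision (TP/(TP+FP)):
  class_0: TP=7, FP=1+0+1+2=4 → 7/11 = 0.6364
  class_1: TP=5, FP=0+1+2+0=3 → 5/8 = 0.6250
  class_2: TP=18, FP=1+0+1+6=8 → 18/26 = 0.6923
  class_3: TP=8, FP=6+0+1+1=8 → 8/16 = 0.5000
  class_4: TP=10, FP=9+1+0+3=13 → 10/23 = 0.4348
Macro-precision = mean = (0.6364 + 0.6250 + 0.6923 + 0.5000 + 0.4348) / 5 = 0.578

0.578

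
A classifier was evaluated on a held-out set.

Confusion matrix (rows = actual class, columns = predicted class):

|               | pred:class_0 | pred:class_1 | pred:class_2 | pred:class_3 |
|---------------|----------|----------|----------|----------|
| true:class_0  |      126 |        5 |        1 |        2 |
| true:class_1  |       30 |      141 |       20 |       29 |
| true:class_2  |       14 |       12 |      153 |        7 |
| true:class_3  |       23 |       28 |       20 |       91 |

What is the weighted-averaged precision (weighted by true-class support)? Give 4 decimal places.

0.7339

Per-class precision (TP/(TP+FP)):
  class_0: TP=126, FP=30+14+23=67 → 126/193 = 0.65285
  class_1: TP=141, FP=5+12+28=45 → 141/186 = 0.75806
  class_2: TP=153, FP=1+20+20=41 → 153/194 = 0.78866
  class_3: TP=91, FP=2+29+7=38 → 91/129 = 0.70543
Weighted-precision = Σ (supportᵢ/N)·precisionᵢ with N=702: (134/702)·0.65285 + (220/702)·0.75806 + (186/702)·0.78866 + (162/702)·0.70543 = 0.7339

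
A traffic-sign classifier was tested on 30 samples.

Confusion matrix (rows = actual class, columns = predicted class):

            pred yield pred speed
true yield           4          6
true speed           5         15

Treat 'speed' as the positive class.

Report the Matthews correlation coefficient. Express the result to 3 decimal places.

MCC = (TP·TN − FP·FN) / √((TP+FP)(TP+FN)(TN+FP)(TN+FN))
Numerator = 15·4 − 6·5 = 30
Denominator = √(21·20·10·9) = √37800 = 194.4222
MCC = 30 / 194.4222 = 0.154

0.154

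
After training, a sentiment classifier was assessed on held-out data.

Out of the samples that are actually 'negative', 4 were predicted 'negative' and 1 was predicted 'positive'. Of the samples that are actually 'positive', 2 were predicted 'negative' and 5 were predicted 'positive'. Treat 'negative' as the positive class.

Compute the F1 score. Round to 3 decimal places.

Precision = TP/(TP+FP) = 4/6 = 0.6667
Recall = TP/(TP+FN) = 4/5 = 0.8000
F1 = 2·TP/(2·TP+FP+FN) = 8/11 = 0.727

0.727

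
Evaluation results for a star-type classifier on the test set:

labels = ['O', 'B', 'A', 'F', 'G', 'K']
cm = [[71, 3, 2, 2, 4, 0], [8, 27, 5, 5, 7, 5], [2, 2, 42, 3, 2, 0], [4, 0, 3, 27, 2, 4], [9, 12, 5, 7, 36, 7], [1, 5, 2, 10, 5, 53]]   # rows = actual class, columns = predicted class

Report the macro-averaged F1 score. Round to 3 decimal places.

Per-class F1 score (2·TP/(2·TP+FP+FN)):
  O: TP=71, FP=8+2+4+9+1=24, FN=3+2+2+4+0=11 → 142/177 = 0.8023
  B: TP=27, FP=3+2+0+12+5=22, FN=8+5+5+7+5=30 → 54/106 = 0.5094
  A: TP=42, FP=2+5+3+5+2=17, FN=2+2+3+2+0=9 → 84/110 = 0.7636
  F: TP=27, FP=2+5+3+7+10=27, FN=4+0+3+2+4=13 → 54/94 = 0.5745
  G: TP=36, FP=4+7+2+2+5=20, FN=9+12+5+7+7=40 → 72/132 = 0.5455
  K: TP=53, FP=0+5+0+4+7=16, FN=1+5+2+10+5=23 → 106/145 = 0.7310
Macro-F1 score = mean = (0.8023 + 0.5094 + 0.7636 + 0.5745 + 0.5455 + 0.7310) / 6 = 0.654

0.654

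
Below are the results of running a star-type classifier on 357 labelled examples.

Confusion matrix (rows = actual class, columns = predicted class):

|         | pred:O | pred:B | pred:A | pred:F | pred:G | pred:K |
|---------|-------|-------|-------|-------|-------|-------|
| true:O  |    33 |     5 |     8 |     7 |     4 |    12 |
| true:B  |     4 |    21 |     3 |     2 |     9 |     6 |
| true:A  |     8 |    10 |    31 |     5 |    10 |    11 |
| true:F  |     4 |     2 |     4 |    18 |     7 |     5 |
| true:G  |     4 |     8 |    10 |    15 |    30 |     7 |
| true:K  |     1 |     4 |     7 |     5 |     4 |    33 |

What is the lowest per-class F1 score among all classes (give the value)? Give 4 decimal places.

0.3913

Per-class F1 score (2·TP/(2·TP+FP+FN)):
  O: TP=33, FP=4+8+4+4+1=21, FN=5+8+7+4+12=36 → 66/123 = 0.53659
  B: TP=21, FP=5+10+2+8+4=29, FN=4+3+2+9+6=24 → 42/95 = 0.44211
  A: TP=31, FP=8+3+4+10+7=32, FN=8+10+5+10+11=44 → 62/138 = 0.44928
  F: TP=18, FP=7+2+5+15+5=34, FN=4+2+4+7+5=22 → 36/92 = 0.39130
  G: TP=30, FP=4+9+10+7+4=34, FN=4+8+10+15+7=44 → 60/138 = 0.43478
  K: TP=33, FP=12+6+11+5+7=41, FN=1+4+7+5+4=21 → 66/128 = 0.51563
Lowest is class 'F' with F1 score = 0.3913.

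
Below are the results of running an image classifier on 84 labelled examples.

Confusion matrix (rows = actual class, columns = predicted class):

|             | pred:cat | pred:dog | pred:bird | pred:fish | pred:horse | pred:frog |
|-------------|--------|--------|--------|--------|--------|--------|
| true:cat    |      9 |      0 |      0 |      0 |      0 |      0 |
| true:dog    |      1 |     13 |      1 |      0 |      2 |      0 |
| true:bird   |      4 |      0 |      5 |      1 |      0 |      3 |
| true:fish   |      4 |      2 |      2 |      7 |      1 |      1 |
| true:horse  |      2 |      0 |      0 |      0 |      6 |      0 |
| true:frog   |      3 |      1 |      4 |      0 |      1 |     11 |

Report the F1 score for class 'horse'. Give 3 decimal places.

0.667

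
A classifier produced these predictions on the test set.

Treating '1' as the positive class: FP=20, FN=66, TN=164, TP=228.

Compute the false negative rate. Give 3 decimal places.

FNR = FN/(FN+TP) = 66/(66+228) = 0.224

0.224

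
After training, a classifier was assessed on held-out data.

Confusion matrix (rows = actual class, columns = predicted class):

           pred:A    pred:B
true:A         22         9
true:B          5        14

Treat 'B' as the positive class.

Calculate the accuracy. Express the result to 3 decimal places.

0.720

Accuracy = (TP+TN)/N = (14+22)/50 = 0.720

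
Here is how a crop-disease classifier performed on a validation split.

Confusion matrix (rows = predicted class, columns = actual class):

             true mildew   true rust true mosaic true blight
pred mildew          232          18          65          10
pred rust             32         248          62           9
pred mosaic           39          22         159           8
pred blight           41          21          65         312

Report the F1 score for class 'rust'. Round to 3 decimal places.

0.752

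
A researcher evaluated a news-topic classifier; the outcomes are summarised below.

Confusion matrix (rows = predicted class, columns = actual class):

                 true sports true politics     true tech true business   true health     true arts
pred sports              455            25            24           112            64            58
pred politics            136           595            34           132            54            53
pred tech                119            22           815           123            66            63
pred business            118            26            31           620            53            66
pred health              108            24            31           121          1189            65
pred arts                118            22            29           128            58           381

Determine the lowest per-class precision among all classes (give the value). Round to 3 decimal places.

0.518

Per-class precision (TP/(TP+FP)):
  sports: TP=455, FP=25+24+112+64+58=283 → 455/738 = 0.6165
  politics: TP=595, FP=136+34+132+54+53=409 → 595/1004 = 0.5926
  tech: TP=815, FP=119+22+123+66+63=393 → 815/1208 = 0.6747
  business: TP=620, FP=118+26+31+53+66=294 → 620/914 = 0.6783
  health: TP=1189, FP=108+24+31+121+65=349 → 1189/1538 = 0.7731
  arts: TP=381, FP=118+22+29+128+58=355 → 381/736 = 0.5177
Lowest is class 'arts' with precision = 0.518.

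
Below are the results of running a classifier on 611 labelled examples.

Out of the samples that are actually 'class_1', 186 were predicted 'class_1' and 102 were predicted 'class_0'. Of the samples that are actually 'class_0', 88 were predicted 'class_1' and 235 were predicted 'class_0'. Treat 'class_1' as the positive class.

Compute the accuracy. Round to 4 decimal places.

0.6890

Accuracy = (TP+TN)/N = (186+235)/611 = 0.6890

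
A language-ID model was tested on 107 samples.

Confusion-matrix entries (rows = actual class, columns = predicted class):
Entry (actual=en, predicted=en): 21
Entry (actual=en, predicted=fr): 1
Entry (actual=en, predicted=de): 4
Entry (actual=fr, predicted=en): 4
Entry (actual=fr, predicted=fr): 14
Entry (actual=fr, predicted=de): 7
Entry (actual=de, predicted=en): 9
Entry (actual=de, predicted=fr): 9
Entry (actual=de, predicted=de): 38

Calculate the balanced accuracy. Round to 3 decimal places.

Balanced accuracy = mean of per-class recall.
  en: recall = 21/26 = 0.8077
  fr: recall = 14/25 = 0.5600
  de: recall = 38/56 = 0.6786
Mean = (0.8077 + 0.5600 + 0.6786) / 3 = 0.682

0.682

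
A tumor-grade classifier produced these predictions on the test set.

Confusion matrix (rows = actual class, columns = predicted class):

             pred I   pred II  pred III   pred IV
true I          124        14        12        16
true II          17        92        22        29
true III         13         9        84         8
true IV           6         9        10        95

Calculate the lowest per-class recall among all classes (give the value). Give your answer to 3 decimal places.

Per-class recall (TP/(TP+FN)):
  I: TP=124, FN=14+12+16=42 → 124/166 = 0.7470
  II: TP=92, FN=17+22+29=68 → 92/160 = 0.5750
  III: TP=84, FN=13+9+8=30 → 84/114 = 0.7368
  IV: TP=95, FN=6+9+10=25 → 95/120 = 0.7917
Lowest is class 'II' with recall = 0.575.

0.575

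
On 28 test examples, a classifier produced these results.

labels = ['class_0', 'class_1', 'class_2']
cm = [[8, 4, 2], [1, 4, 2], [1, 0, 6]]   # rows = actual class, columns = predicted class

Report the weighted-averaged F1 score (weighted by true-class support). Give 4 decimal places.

Per-class F1 score (2·TP/(2·TP+FP+FN)):
  class_0: TP=8, FP=1+1=2, FN=4+2=6 → 16/24 = 0.66667
  class_1: TP=4, FP=4+0=4, FN=1+2=3 → 8/15 = 0.53333
  class_2: TP=6, FP=2+2=4, FN=1+0=1 → 12/17 = 0.70588
Weighted-F1 score = Σ (supportᵢ/N)·F1 scoreᵢ with N=28: (14/28)·0.66667 + (7/28)·0.53333 + (7/28)·0.70588 = 0.6431

0.6431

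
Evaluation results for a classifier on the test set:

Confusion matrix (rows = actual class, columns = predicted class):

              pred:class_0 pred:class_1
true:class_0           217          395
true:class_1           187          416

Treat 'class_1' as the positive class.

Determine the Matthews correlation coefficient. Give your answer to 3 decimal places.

MCC = (TP·TN − FP·FN) / √((TP+FP)(TP+FN)(TN+FP)(TN+FN))
Numerator = 416·217 − 395·187 = 16407
Denominator = √(811·603·612·404) = √120912431184 = 347724.6485
MCC = 16407 / 347724.6485 = 0.047

0.047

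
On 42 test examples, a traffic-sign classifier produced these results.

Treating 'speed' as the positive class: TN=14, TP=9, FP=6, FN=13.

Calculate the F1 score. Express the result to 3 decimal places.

Precision = TP/(TP+FP) = 9/15 = 0.6000
Recall = TP/(TP+FN) = 9/22 = 0.4091
F1 = 2·TP/(2·TP+FP+FN) = 18/37 = 0.486

0.486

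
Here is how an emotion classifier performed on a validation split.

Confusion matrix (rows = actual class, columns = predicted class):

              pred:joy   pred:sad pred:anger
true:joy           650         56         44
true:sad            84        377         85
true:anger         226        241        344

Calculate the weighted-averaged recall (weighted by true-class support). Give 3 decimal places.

Per-class recall (TP/(TP+FN)):
  joy: TP=650, FN=56+44=100 → 650/750 = 0.8667
  sad: TP=377, FN=84+85=169 → 377/546 = 0.6905
  anger: TP=344, FN=226+241=467 → 344/811 = 0.4242
Weighted-recall = Σ (supportᵢ/N)·recallᵢ with N=2107: (750/2107)·0.8667 + (546/2107)·0.6905 + (811/2107)·0.4242 = 0.651

0.651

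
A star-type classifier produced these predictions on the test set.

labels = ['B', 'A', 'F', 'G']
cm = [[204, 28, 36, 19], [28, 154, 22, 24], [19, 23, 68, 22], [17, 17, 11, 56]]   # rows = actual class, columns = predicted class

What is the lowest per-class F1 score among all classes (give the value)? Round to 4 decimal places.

0.5045

Per-class F1 score (2·TP/(2·TP+FP+FN)):
  B: TP=204, FP=28+19+17=64, FN=28+36+19=83 → 408/555 = 0.73514
  A: TP=154, FP=28+23+17=68, FN=28+22+24=74 → 308/450 = 0.68444
  F: TP=68, FP=36+22+11=69, FN=19+23+22=64 → 136/269 = 0.50558
  G: TP=56, FP=19+24+22=65, FN=17+17+11=45 → 112/222 = 0.50450
Lowest is class 'G' with F1 score = 0.5045.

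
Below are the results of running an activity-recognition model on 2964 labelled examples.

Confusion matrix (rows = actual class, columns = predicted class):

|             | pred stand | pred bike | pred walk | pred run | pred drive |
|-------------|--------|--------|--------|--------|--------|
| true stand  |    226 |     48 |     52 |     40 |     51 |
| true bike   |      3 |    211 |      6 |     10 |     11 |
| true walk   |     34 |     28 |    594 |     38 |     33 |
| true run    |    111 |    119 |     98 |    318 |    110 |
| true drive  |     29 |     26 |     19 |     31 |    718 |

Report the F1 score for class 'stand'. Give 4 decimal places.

Treat 'stand' as positive and all other classes as negative.
F1 score = 2·TP/(2·TP+FP+FN).
stand: TP=226, FP=3+34+111+29=177, FN=48+52+40+51=191 → 452/820 = 0.55122

0.5512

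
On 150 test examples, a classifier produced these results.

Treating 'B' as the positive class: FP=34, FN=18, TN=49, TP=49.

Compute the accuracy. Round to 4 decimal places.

0.6533

Accuracy = (TP+TN)/N = (49+49)/150 = 0.6533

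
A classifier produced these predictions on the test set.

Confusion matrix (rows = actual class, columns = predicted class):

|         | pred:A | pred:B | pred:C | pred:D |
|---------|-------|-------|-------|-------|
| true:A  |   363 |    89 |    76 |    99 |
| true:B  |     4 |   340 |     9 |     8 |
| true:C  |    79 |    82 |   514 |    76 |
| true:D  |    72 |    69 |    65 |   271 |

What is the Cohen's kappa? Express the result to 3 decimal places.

0.559

Observed agreement pₒ = trace/N = 1488/2216 = 0.6715
Expected agreement pₑ = Σ (rowᵢ·colᵢ)/N² = (627·518 + 361·580 + 751·664 + 477·454)/2216² = 0.2544
κ = (pₒ − pₑ)/(1 − pₑ) = (0.6715 − 0.2544)/(1 − 0.2544) = 0.559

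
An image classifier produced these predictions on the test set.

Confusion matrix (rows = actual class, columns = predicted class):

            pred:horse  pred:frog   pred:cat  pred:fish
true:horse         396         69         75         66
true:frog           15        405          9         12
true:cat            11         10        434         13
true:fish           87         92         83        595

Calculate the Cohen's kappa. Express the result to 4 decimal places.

0.6935

Observed agreement pₒ = trace/N = 1830/2372 = 0.77150
Expected agreement pₑ = Σ (rowᵢ·colᵢ)/N² = (606·509 + 441·576 + 468·601 + 857·686)/2372² = 0.25445
κ = (pₒ − pₑ)/(1 − pₑ) = (0.77150 − 0.25445)/(1 − 0.25445) = 0.6935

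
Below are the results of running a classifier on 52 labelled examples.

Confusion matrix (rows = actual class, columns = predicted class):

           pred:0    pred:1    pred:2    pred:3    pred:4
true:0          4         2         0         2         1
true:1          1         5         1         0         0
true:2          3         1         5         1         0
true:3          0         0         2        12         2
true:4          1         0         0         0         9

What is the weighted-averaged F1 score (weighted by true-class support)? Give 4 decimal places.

0.6691

Per-class F1 score (2·TP/(2·TP+FP+FN)):
  0: TP=4, FP=1+3+0+1=5, FN=2+0+2+1=5 → 8/18 = 0.44444
  1: TP=5, FP=2+1+0+0=3, FN=1+1+0+0=2 → 10/15 = 0.66667
  2: TP=5, FP=0+1+2+0=3, FN=3+1+1+0=5 → 10/18 = 0.55556
  3: TP=12, FP=2+0+1+0=3, FN=0+0+2+2=4 → 24/31 = 0.77419
  4: TP=9, FP=1+0+0+2=3, FN=1+0+0+0=1 → 18/22 = 0.81818
Weighted-F1 score = Σ (supportᵢ/N)·F1 scoreᵢ with N=52: (9/52)·0.44444 + (7/52)·0.66667 + (10/52)·0.55556 + (16/52)·0.77419 + (10/52)·0.81818 = 0.6691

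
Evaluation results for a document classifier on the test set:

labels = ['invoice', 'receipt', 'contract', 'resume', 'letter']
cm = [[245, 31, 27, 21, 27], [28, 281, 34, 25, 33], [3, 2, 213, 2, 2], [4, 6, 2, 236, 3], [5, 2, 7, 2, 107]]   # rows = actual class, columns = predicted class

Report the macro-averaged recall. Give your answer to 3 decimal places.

0.834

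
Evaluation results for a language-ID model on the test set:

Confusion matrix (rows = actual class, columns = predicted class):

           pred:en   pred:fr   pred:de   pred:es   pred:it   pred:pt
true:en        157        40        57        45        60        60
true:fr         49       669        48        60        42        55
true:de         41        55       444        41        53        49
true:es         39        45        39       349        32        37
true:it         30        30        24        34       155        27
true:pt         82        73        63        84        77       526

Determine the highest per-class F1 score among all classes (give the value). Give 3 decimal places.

Per-class F1 score (2·TP/(2·TP+FP+FN)):
  en: TP=157, FP=49+41+39+30+82=241, FN=40+57+45+60+60=262 → 314/817 = 0.3843
  fr: TP=669, FP=40+55+45+30+73=243, FN=49+48+60+42+55=254 → 1338/1835 = 0.7292
  de: TP=444, FP=57+48+39+24+63=231, FN=41+55+41+53+49=239 → 888/1358 = 0.6539
  es: TP=349, FP=45+60+41+34+84=264, FN=39+45+39+32+37=192 → 698/1154 = 0.6049
  it: TP=155, FP=60+42+53+32+77=264, FN=30+30+24+34+27=145 → 310/719 = 0.4312
  pt: TP=526, FP=60+55+49+37+27=228, FN=82+73+63+84+77=379 → 1052/1659 = 0.6341
Highest is class 'fr' with F1 score = 0.729.

0.729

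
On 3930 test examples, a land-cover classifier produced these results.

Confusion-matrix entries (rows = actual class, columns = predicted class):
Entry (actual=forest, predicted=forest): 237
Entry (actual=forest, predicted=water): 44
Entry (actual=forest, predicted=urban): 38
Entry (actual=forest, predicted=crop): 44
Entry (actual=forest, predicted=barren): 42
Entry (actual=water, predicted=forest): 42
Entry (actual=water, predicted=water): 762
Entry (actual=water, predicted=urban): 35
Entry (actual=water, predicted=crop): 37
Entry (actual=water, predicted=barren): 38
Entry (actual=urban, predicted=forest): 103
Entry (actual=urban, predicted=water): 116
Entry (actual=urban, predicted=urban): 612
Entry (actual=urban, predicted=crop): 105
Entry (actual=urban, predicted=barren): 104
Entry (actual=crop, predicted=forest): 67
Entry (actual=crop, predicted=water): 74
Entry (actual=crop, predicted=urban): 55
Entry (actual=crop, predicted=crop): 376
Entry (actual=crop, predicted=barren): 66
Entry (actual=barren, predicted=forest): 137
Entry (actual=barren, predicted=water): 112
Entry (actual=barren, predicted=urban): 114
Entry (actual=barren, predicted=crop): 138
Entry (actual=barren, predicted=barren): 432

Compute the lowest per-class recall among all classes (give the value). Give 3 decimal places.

0.463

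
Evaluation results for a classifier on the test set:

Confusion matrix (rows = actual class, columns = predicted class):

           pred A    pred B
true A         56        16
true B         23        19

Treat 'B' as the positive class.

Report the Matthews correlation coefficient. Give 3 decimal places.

0.241

MCC = (TP·TN − FP·FN) / √((TP+FP)(TP+FN)(TN+FP)(TN+FN))
Numerator = 19·56 − 16·23 = 696
Denominator = √(35·42·72·79) = √8361360 = 2891.6016
MCC = 696 / 2891.6016 = 0.241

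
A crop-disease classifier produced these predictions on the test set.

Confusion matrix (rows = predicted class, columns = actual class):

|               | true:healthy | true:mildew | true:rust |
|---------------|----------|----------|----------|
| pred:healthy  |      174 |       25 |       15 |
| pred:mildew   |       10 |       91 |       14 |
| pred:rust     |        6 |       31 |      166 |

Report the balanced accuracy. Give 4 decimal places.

0.7954

Balanced accuracy = mean of per-class recall.
  healthy: recall = 174/190 = 0.91579
  mildew: recall = 91/147 = 0.61905
  rust: recall = 166/195 = 0.85128
Mean = (0.91579 + 0.61905 + 0.85128) / 3 = 0.7954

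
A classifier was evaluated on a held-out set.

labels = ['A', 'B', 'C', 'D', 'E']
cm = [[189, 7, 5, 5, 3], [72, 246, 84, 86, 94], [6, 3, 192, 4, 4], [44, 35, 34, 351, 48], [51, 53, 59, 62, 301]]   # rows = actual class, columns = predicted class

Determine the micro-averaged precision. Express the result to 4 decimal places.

Micro-averaging pools counts across classes: ΣTP=1279, ΣFP=759, ΣFN=759.
Micro-precision = TP/(TP+FP) on pooled counts = 0.6276 (equals overall accuracy in single-label multiclass).

0.6276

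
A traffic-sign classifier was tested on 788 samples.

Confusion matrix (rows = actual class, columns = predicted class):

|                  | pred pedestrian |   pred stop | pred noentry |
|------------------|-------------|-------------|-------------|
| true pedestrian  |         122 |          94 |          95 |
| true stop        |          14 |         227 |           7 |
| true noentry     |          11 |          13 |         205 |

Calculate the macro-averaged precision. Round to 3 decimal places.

Per-class precision (TP/(TP+FP)):
  pedestrian: TP=122, FP=14+11=25 → 122/147 = 0.8299
  stop: TP=227, FP=94+13=107 → 227/334 = 0.6796
  noentry: TP=205, FP=95+7=102 → 205/307 = 0.6678
Macro-precision = mean = (0.8299 + 0.6796 + 0.6678) / 3 = 0.726

0.726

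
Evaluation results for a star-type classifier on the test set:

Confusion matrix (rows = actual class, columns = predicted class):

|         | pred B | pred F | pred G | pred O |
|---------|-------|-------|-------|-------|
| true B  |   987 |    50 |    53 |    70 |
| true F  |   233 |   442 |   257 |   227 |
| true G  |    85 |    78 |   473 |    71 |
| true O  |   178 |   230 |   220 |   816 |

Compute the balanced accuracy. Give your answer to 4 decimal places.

Balanced accuracy = mean of per-class recall.
  B: recall = 987/1160 = 0.85086
  F: recall = 442/1159 = 0.38136
  G: recall = 473/707 = 0.66902
  O: recall = 816/1444 = 0.56510
Mean = (0.85086 + 0.38136 + 0.66902 + 0.56510) / 4 = 0.6166

0.6166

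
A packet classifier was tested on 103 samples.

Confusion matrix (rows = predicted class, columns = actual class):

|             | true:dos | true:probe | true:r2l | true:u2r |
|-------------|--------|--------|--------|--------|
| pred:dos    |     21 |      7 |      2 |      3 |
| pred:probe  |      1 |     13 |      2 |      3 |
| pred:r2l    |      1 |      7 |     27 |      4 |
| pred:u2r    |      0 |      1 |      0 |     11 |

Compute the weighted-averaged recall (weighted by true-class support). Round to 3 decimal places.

0.699

Per-class recall (TP/(TP+FN)):
  dos: TP=21, FN=1+1+0=2 → 21/23 = 0.9130
  probe: TP=13, FN=7+7+1=15 → 13/28 = 0.4643
  r2l: TP=27, FN=2+2+0=4 → 27/31 = 0.8710
  u2r: TP=11, FN=3+3+4=10 → 11/21 = 0.5238
Weighted-recall = Σ (supportᵢ/N)·recallᵢ with N=103: (23/103)·0.9130 + (28/103)·0.4643 + (31/103)·0.8710 + (21/103)·0.5238 = 0.699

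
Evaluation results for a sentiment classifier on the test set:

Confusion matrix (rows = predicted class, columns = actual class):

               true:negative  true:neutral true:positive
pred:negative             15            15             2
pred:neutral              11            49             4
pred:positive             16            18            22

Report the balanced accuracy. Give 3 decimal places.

0.580

Balanced accuracy = mean of per-class recall.
  negative: recall = 15/42 = 0.3571
  neutral: recall = 49/82 = 0.5976
  positive: recall = 22/28 = 0.7857
Mean = (0.3571 + 0.5976 + 0.7857) / 3 = 0.580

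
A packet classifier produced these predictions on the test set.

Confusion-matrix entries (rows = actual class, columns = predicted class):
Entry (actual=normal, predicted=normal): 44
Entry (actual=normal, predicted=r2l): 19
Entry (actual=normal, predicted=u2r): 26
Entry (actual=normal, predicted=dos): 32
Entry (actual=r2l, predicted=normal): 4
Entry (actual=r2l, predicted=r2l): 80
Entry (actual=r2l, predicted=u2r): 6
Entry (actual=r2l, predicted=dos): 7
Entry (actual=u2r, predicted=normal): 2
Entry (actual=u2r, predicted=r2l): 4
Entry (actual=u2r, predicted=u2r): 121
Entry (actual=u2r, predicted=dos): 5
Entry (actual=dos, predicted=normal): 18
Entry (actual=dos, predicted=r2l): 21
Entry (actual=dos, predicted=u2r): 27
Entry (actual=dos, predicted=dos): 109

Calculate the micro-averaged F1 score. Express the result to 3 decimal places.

0.674

Micro-averaging pools counts across classes: ΣTP=354, ΣFP=171, ΣFN=171.
Micro-F1 score = 2·TP/(2·TP+FP+FN) on pooled counts = 0.674 (equals overall accuracy in single-label multiclass).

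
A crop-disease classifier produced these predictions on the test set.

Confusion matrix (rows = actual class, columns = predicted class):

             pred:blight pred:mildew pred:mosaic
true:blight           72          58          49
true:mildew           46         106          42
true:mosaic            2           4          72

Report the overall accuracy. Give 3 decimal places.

0.554

Accuracy = trace / total = (72+106+72=250) / 451 = 250/451 = 0.554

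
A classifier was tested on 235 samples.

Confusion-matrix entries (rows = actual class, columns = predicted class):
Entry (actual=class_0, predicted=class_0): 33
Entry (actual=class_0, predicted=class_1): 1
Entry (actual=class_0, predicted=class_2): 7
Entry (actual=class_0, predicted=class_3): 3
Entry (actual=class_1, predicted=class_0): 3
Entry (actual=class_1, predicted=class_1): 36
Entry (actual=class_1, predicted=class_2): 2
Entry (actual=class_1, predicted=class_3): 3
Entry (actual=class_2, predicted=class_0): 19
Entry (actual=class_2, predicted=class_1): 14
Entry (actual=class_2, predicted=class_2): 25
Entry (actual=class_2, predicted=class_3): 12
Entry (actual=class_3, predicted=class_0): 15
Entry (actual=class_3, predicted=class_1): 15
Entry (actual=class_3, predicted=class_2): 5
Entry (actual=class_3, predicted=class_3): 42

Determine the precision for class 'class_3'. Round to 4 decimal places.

0.7000

One-vs-rest for 'class_3': TP = diagonal; FP = other classes predicted 'class_3'; FN = 'class_3' predicted as other.
precision = TP/(TP+FP).
class_3: TP=42, FP=3+3+12=18 → 42/60 = 0.70000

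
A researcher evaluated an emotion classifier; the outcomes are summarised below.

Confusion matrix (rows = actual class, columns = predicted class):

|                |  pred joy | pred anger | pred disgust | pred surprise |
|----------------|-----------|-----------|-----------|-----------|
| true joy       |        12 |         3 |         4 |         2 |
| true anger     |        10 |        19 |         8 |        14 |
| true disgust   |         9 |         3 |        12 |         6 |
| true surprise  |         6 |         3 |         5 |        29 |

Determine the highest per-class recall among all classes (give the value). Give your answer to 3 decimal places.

0.674

Per-class recall (TP/(TP+FN)):
  joy: TP=12, FN=3+4+2=9 → 12/21 = 0.5714
  anger: TP=19, FN=10+8+14=32 → 19/51 = 0.3725
  disgust: TP=12, FN=9+3+6=18 → 12/30 = 0.4000
  surprise: TP=29, FN=6+3+5=14 → 29/43 = 0.6744
Highest is class 'surprise' with recall = 0.674.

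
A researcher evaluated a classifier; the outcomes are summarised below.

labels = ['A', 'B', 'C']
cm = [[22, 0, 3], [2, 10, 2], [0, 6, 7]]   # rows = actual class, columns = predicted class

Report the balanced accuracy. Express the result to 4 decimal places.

0.7109

Balanced accuracy = mean of per-class recall.
  A: recall = 22/25 = 0.88000
  B: recall = 10/14 = 0.71429
  C: recall = 7/13 = 0.53846
Mean = (0.88000 + 0.71429 + 0.53846) / 3 = 0.7109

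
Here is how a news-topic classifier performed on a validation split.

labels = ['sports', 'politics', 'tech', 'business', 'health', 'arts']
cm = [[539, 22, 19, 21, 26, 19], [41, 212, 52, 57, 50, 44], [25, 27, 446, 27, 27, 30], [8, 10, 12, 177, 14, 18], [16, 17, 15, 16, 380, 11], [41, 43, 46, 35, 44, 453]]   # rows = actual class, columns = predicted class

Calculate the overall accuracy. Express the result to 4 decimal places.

Accuracy = trace / total = (539+212+446+177+380+453=2207) / 3040 = 2207/3040 = 0.7260

0.7260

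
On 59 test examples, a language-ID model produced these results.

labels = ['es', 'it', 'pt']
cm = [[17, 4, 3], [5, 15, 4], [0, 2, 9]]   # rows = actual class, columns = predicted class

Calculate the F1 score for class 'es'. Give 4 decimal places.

One-vs-rest for 'es': TP = diagonal; FP = other classes predicted 'es'; FN = 'es' predicted as other.
F1 score = 2·TP/(2·TP+FP+FN).
es: TP=17, FP=5+0=5, FN=4+3=7 → 34/46 = 0.73913

0.7391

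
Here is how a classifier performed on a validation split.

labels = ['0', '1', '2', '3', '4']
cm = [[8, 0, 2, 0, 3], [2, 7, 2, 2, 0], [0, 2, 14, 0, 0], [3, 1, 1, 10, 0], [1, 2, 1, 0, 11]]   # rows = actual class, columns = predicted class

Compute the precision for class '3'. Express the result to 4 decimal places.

0.8333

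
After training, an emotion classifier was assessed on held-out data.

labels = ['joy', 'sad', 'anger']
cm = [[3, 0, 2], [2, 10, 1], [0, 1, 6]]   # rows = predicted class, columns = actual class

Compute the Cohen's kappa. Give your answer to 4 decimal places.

0.6193

Observed agreement pₒ = trace/N = 19/25 = 0.76000
Expected agreement pₑ = Σ (rowᵢ·colᵢ)/N² = (5·5 + 11·13 + 9·7)/25² = 0.36960
κ = (pₒ − pₑ)/(1 − pₑ) = (0.76000 − 0.36960)/(1 − 0.36960) = 0.6193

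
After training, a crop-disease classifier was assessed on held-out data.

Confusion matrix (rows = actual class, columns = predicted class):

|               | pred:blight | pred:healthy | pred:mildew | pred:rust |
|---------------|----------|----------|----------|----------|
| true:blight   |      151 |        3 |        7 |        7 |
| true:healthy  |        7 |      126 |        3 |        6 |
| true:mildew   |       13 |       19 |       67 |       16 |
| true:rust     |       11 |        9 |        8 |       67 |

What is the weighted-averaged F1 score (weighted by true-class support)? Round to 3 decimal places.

Per-class F1 score (2·TP/(2·TP+FP+FN)):
  blight: TP=151, FP=7+13+11=31, FN=3+7+7=17 → 302/350 = 0.8629
  healthy: TP=126, FP=3+19+9=31, FN=7+3+6=16 → 252/299 = 0.8428
  mildew: TP=67, FP=7+3+8=18, FN=13+19+16=48 → 134/200 = 0.6700
  rust: TP=67, FP=7+6+16=29, FN=11+9+8=28 → 134/191 = 0.7016
Weighted-F1 score = Σ (supportᵢ/N)·F1 scoreᵢ with N=520: (168/520)·0.8629 + (142/520)·0.8428 + (115/520)·0.6700 + (95/520)·0.7016 = 0.785

0.785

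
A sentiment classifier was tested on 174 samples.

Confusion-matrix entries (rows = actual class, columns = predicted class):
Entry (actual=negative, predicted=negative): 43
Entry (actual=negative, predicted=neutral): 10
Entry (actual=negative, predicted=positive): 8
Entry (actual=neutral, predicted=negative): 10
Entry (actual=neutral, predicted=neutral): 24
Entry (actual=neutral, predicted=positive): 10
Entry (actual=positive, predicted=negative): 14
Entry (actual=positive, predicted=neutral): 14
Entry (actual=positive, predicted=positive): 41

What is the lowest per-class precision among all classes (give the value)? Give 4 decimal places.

0.5000

Per-class precision (TP/(TP+FP)):
  negative: TP=43, FP=10+14=24 → 43/67 = 0.64179
  neutral: TP=24, FP=10+14=24 → 24/48 = 0.50000
  positive: TP=41, FP=8+10=18 → 41/59 = 0.69492
Lowest is class 'neutral' with precision = 0.5000.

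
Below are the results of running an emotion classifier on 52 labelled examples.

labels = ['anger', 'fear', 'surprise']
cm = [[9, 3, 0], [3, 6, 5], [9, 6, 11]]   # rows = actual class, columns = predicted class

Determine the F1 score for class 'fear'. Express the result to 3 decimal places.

0.414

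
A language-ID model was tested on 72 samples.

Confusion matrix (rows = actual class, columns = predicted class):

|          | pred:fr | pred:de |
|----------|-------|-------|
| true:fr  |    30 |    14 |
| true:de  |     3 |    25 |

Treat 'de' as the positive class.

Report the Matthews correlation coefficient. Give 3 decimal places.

MCC = (TP·TN − FP·FN) / √((TP+FP)(TP+FN)(TN+FP)(TN+FN))
Numerator = 25·30 − 14·3 = 708
Denominator = √(39·28·44·33) = √1585584 = 1259.1997
MCC = 708 / 1259.1997 = 0.562

0.562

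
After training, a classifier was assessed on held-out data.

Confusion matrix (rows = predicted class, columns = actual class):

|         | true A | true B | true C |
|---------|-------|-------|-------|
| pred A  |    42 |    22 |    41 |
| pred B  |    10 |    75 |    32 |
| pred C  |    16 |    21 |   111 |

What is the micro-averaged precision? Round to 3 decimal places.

0.616

Micro-averaging pools counts across classes: ΣTP=228, ΣFP=142, ΣFN=142.
Micro-precision = TP/(TP+FP) on pooled counts = 0.616 (equals overall accuracy in single-label multiclass).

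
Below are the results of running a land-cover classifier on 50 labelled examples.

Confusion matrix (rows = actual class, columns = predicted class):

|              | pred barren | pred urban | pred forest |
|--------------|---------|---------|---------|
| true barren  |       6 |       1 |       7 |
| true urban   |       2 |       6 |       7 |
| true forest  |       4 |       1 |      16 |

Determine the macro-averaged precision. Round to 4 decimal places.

Per-class precision (TP/(TP+FP)):
  barren: TP=6, FP=2+4=6 → 6/12 = 0.50000
  urban: TP=6, FP=1+1=2 → 6/8 = 0.75000
  forest: TP=16, FP=7+7=14 → 16/30 = 0.53333
Macro-precision = mean = (0.50000 + 0.75000 + 0.53333) / 3 = 0.5944

0.5944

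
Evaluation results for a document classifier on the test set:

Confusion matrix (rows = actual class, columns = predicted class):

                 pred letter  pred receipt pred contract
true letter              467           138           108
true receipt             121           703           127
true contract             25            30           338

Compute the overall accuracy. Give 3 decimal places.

Accuracy = trace / total = (467+703+338=1508) / 2057 = 1508/2057 = 0.733

0.733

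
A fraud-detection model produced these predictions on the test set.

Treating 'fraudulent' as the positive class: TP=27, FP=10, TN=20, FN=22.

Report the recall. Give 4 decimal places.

Recall = TP/(TP+FN) = 27/(27+22) = 27/49 = 0.5510

0.5510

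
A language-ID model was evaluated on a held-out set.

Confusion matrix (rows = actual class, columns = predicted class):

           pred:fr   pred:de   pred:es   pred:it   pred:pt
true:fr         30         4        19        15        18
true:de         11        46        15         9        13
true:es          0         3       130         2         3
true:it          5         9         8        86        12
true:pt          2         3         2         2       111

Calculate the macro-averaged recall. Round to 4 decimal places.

0.6844

Per-class recall (TP/(TP+FN)):
  fr: TP=30, FN=4+19+15+18=56 → 30/86 = 0.34884
  de: TP=46, FN=11+15+9+13=48 → 46/94 = 0.48936
  es: TP=130, FN=0+3+2+3=8 → 130/138 = 0.94203
  it: TP=86, FN=5+9+8+12=34 → 86/120 = 0.71667
  pt: TP=111, FN=2+3+2+2=9 → 111/120 = 0.92500
Macro-recall = mean = (0.34884 + 0.48936 + 0.94203 + 0.71667 + 0.92500) / 5 = 0.6844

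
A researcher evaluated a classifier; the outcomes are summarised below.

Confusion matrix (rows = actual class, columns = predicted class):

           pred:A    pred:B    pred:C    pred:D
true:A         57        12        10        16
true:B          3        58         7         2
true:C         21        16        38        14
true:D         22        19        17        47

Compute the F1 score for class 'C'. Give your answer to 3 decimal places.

F1 score = 2·TP/(2·TP+FP+FN).
C: TP=38, FP=10+7+17=34, FN=21+16+14=51 → 76/161 = 0.4720

0.472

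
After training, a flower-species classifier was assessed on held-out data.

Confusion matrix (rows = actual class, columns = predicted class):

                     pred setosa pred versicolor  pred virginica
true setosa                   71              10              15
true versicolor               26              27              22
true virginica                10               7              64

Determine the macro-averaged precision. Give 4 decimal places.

0.6370

Per-class precision (TP/(TP+FP)):
  setosa: TP=71, FP=26+10=36 → 71/107 = 0.66355
  versicolor: TP=27, FP=10+7=17 → 27/44 = 0.61364
  virginica: TP=64, FP=15+22=37 → 64/101 = 0.63366
Macro-precision = mean = (0.66355 + 0.61364 + 0.63366) / 3 = 0.6370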